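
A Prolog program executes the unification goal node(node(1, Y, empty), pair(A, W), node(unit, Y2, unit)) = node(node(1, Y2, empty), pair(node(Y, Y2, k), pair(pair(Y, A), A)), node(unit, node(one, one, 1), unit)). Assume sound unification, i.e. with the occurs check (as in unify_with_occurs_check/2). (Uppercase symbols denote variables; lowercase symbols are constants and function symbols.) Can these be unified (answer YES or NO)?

YES

Decompose node/3: node(1, Y, empty) = node(1, Y2, empty),  pair(A, W) = pair(node(Y, Y2, k), pair(pair(Y, A), A)),  node(unit, Y2, unit) = node(unit, node(one, one, 1), unit).
Decompose node/3: 1 = 1,  Y = Y2,  empty = empty.
Delete trivial equation 1 = 1.
Bind Y := Y2; substituting into the one remaining equation that mentions Y gives: pair(A, W) = pair(node(Y2, Y2, k), pair(pair(Y2, A), A)).
Delete trivial equation empty = empty.
Decompose pair/2: A = node(Y2, Y2, k),  W = pair(pair(Y2, A), A).
Bind A := node(Y2, Y2, k); substituting into the one remaining equation that mentions A gives: W = pair(pair(Y2, node(Y2, Y2, k)), node(Y2, Y2, k)).
Bind W := pair(pair(Y2, node(Y2, Y2, k)), node(Y2, Y2, k)); no other remaining equation mentions W.
Decompose node/3: unit = unit,  Y2 = node(one, one, 1),  unit = unit.
Delete trivial equation unit = unit.
Bind Y2 := node(one, one, 1); no other remaining equation mentions Y2. Substituting into the earlier bindings gives Y := node(one, one, 1), A := node(node(one, one, 1), node(one, one, 1), k), W := pair(pair(node(one, one, 1), node(node(one, one, 1), node(one, one, 1), k)), node(node(one, one, 1), node(one, one, 1), k)).
Delete trivial equation unit = unit.
No equations remain and no clash or occurs-check failure arose, so a unifier exists.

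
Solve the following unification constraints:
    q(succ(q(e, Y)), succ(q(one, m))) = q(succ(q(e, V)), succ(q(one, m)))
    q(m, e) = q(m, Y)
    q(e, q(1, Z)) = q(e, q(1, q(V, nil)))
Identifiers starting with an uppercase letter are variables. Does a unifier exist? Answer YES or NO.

YES

Decompose q/2: succ(q(e, Y)) = succ(q(e, V)),  succ(q(one, m)) = succ(q(one, m)).
Decompose succ/1: q(e, Y) = q(e, V).
Decompose q/2: e = e,  Y = V.
Delete trivial equation e = e.
Bind Y := V; substituting into the one remaining equation that mentions Y gives: q(m, e) = q(m, V).
Delete trivial equation succ(q(one, m)) = succ(q(one, m)).
Decompose q/2: m = m,  e = V.
Delete trivial equation m = m.
Bind V := e; substituting into the remaining equation gives: q(e, q(1, Z)) = q(e, q(1, q(e, nil))). Substituting into the earlier binding gives Y := e.
Decompose q/2: e = e,  q(1, Z) = q(1, q(e, nil)).
Delete trivial equation e = e.
Decompose q/2: 1 = 1,  Z = q(e, nil).
Delete trivial equation 1 = 1.
Bind Z := q(e, nil).
No equations remain and no clash or occurs-check failure arose, so a unifier exists.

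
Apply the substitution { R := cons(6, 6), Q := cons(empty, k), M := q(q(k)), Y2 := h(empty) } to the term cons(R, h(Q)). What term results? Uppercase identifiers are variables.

cons(cons(6, 6), h(cons(empty, k)))

Replace each occurrence of R with cons(6, 6).
Replace each occurrence of Q with cons(empty, k).
Result: cons(cons(6, 6), h(cons(empty, k))).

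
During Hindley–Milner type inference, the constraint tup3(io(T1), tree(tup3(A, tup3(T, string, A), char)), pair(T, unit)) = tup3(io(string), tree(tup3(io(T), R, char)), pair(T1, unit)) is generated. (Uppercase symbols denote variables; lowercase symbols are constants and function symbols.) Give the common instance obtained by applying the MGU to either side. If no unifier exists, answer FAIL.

tup3(io(string), tree(tup3(io(string), tup3(string, string, io(string)), char)), pair(string, unit))

Decompose tup3/3: io(T1) = io(string),  tree(tup3(A, tup3(T, string, A), char)) = tree(tup3(io(T), R, char)),  pair(T, unit) = pair(T1, unit).
Decompose io/1: T1 = string.
Bind T1 := string; substituting into the one remaining equation that mentions T1 gives: pair(T, unit) = pair(string, unit).
Decompose tree/1: tup3(A, tup3(T, string, A), char) = tup3(io(T), R, char).
Decompose tup3/3: A = io(T),  tup3(T, string, A) = R,  char = char.
Bind A := io(T); substituting into the one remaining equation that mentions A gives: tup3(T, string, io(T)) = R.
Bind R := tup3(T, string, io(T)); no other remaining equation mentions R.
Delete trivial equation char = char.
Decompose pair/2: T = string,  unit = unit.
Bind T := string; no other remaining equation mentions T. Substituting into the earlier bindings gives A := io(string), R := tup3(string, string, io(string)).
Delete trivial equation unit = unit.
Applying the MGU to either side gives tup3(io(string), tree(tup3(io(string), tup3(string, string, io(string)), char)), pair(string, unit)).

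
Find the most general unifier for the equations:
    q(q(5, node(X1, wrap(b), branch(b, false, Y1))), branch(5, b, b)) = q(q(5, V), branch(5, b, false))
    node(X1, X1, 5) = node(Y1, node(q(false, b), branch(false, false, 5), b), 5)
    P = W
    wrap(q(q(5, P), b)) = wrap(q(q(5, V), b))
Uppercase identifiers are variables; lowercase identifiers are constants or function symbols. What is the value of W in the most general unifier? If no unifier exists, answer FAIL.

FAIL

Decompose q/2: q(5, node(X1, wrap(b), branch(b, false, Y1))) = q(5, V),  branch(5, b, b) = branch(5, b, false).
Decompose q/2: 5 = 5,  node(X1, wrap(b), branch(b, false, Y1)) = V.
Delete trivial equation 5 = 5.
Bind V := node(X1, wrap(b), branch(b, false, Y1)); substituting into the one remaining equation that mentions V gives: wrap(q(q(5, P), b)) = wrap(q(q(5, node(X1, wrap(b), branch(b, false, Y1))), b)).
Decompose branch/3: 5 = 5,  b = b,  b = false.
Delete trivial equation 5 = 5.
Delete trivial equation b = b.
Clash: constants b and false differ; no unifier exists.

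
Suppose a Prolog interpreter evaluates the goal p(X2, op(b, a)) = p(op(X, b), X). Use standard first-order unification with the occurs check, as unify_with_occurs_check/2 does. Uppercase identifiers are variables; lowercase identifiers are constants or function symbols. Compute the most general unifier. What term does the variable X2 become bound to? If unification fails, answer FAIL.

op(op(b, a), b)

Decompose p/2: X2 = op(X, b),  op(b, a) = X.
Bind X2 := op(X, b); no other remaining equation mentions X2.
Bind X := op(b, a). Substituting into the earlier binding gives X2 := op(op(b, a), b).
MGU = { X2 = op(op(b, a), b), X = op(b, a) }, so X2 = op(op(b, a), b).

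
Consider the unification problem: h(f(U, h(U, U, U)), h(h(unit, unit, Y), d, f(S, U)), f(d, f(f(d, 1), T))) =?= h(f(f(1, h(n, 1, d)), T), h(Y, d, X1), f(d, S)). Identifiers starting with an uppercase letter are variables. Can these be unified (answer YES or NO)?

Decompose h/3: f(U, h(U, U, U)) =?= f(f(1, h(n, 1, d)), T),  h(h(unit, unit, Y), d, f(S, U)) =?= h(Y, d, X1),  f(d, f(f(d, 1), T)) =?= f(d, S).
Decompose f/2: U =?= f(1, h(n, 1, d)),  h(U, U, U) =?= T.
Bind U := f(1, h(n, 1, d)); substituting into the 2 remaining equations that mention U gives: h(f(1, h(n, 1, d)), f(1, h(n, 1, d)), f(1, h(n, 1, d))) =?= T,  h(h(unit, unit, Y), d, f(S, f(1, h(n, 1, d)))) =?= h(Y, d, X1).
Bind T := h(f(1, h(n, 1, d)), f(1, h(n, 1, d)), f(1, h(n, 1, d))); substituting into the one remaining equation that mentions T gives: f(d, f(f(d, 1), h(f(1, h(n, 1, d)), f(1, h(n, 1, d)), f(1, h(n, 1, d))))) =?= f(d, S).
Decompose h/3: h(unit, unit, Y) =?= Y,  d =?= d,  f(S, f(1, h(n, 1, d))) =?= X1.
Occurs check fails: Y occurs in h(unit, unit, Y); the equation Y =?= h(unit, unit, Y) has no finite solution.

NO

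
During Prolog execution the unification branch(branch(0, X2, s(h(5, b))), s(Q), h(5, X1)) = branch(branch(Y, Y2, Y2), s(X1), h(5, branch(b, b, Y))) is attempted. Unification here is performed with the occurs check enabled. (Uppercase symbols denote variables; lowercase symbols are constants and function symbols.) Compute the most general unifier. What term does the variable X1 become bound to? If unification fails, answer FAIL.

Decompose branch/3: branch(0, X2, s(h(5, b))) = branch(Y, Y2, Y2),  s(Q) = s(X1),  h(5, X1) = h(5, branch(b, b, Y)).
Decompose branch/3: 0 = Y,  X2 = Y2,  s(h(5, b)) = Y2.
Bind Y := 0; substituting into the one remaining equation that mentions Y gives: h(5, X1) = h(5, branch(b, b, 0)).
Bind X2 := Y2; no other remaining equation mentions X2.
Bind Y2 := s(h(5, b)); no other remaining equation mentions Y2. Substituting into the earlier binding gives X2 := s(h(5, b)).
Decompose s/1: Q = X1.
Bind Q := X1; no other remaining equation mentions Q.
Decompose h/2: 5 = 5,  X1 = branch(b, b, 0).
Delete trivial equation 5 = 5.
Bind X1 := branch(b, b, 0). Substituting into the earlier binding gives Q := branch(b, b, 0).
MGU = { Y = 0, X2 = s(h(5, b)), Y2 = s(h(5, b)), Q = branch(b, b, 0), X1 = branch(b, b, 0) }, so X1 = branch(b, b, 0).

branch(b, b, 0)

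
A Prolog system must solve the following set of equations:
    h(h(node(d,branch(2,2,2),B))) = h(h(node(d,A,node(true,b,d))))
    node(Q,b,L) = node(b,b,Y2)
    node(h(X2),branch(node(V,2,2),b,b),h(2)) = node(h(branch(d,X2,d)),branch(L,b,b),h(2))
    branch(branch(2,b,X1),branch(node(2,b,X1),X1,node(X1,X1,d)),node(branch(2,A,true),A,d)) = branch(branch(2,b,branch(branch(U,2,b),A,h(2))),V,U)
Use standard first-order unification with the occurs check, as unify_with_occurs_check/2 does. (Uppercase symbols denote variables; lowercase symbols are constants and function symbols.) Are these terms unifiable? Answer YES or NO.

Decompose h/1: h(node(d,branch(2,2,2),B)) = h(node(d,A,node(true,b,d))).
Decompose h/1: node(d,branch(2,2,2),B) = node(d,A,node(true,b,d)).
Decompose node/3: d = d,  branch(2,2,2) = A,  B = node(true,b,d).
Delete trivial equation d = d.
Bind A := branch(2,2,2); substituting into the one remaining equation that mentions A gives: branch(branch(2,b,X1),branch(node(2,b,X1),X1,node(X1,X1,d)),node(branch(2,branch(2,2,2),true),branch(2,2,2),d)) = branch(branch(2,b,branch(branch(U,2,b),branch(2,2,2),h(2))),V,U).
Bind B := node(true,b,d); no other remaining equation mentions B.
Decompose node/3: Q = b,  b = b,  L = Y2.
Bind Q := b; no other remaining equation mentions Q.
Delete trivial equation b = b.
Bind L := Y2; substituting into the one remaining equation that mentions L gives: node(h(X2),branch(node(V,2,2),b,b),h(2)) = node(h(branch(d,X2,d)),branch(Y2,b,b),h(2)).
Decompose node/3: h(X2) = h(branch(d,X2,d)),  branch(node(V,2,2),b,b) = branch(Y2,b,b),  h(2) = h(2).
Decompose h/1: X2 = branch(d,X2,d).
Occurs check fails: X2 occurs in branch(d,X2,d); the equation X2 = branch(d,X2,d) has no finite solution.

NO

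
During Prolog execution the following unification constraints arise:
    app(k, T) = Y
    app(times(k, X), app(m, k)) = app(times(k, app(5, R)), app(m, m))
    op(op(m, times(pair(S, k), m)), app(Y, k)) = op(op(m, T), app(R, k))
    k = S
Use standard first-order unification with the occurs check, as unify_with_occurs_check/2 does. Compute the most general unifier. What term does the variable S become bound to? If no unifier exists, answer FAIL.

Bind Y := app(k, T); substituting into the one remaining equation that mentions Y gives: op(op(m, times(pair(S, k), m)), app(app(k, T), k)) = op(op(m, T), app(R, k)).
Decompose app/2: times(k, X) = times(k, app(5, R)),  app(m, k) = app(m, m).
Decompose times/2: k = k,  X = app(5, R).
Delete trivial equation k = k.
Bind X := app(5, R); no other remaining equation mentions X.
Decompose app/2: m = m,  k = m.
Delete trivial equation m = m.
Clash: constants k and m differ; no unifier exists.

FAIL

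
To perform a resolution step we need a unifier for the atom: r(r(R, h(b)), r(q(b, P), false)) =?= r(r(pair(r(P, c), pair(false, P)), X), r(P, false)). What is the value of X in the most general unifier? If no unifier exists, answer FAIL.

FAIL

Decompose r/2: r(R, h(b)) =?= r(pair(r(P, c), pair(false, P)), X),  r(q(b, P), false) =?= r(P, false).
Decompose r/2: R =?= pair(r(P, c), pair(false, P)),  h(b) =?= X.
Bind R := pair(r(P, c), pair(false, P)); no other remaining equation mentions R.
Bind X := h(b); no other remaining equation mentions X.
Decompose r/2: q(b, P) =?= P,  false =?= false.
Occurs check fails: P occurs in q(b, P); the equation P =?= q(b, P) has no finite solution.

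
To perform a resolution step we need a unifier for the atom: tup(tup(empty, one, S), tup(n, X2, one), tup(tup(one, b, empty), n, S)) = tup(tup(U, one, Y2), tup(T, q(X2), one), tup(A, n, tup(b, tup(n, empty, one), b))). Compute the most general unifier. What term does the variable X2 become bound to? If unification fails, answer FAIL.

Decompose tup/3: tup(empty, one, S) = tup(U, one, Y2),  tup(n, X2, one) = tup(T, q(X2), one),  tup(tup(one, b, empty), n, S) = tup(A, n, tup(b, tup(n, empty, one), b)).
Decompose tup/3: empty = U,  one = one,  S = Y2.
Bind U := empty; no other remaining equation mentions U.
Delete trivial equation one = one.
Bind S := Y2; substituting into the one remaining equation that mentions S gives: tup(tup(one, b, empty), n, Y2) = tup(A, n, tup(b, tup(n, empty, one), b)).
Decompose tup/3: n = T,  X2 = q(X2),  one = one.
Bind T := n; no other remaining equation mentions T.
Occurs check fails: X2 occurs in q(X2); the equation X2 = q(X2) has no finite solution.

FAIL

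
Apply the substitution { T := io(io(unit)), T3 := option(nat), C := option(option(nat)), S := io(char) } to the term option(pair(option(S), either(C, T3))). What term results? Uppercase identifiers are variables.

option(pair(option(io(char)), either(option(option(nat)), option(nat))))

Replace each occurrence of T3 with option(nat).
Replace each occurrence of C with option(option(nat)).
Replace each occurrence of S with io(char).
Result: option(pair(option(io(char)), either(option(option(nat)), option(nat)))).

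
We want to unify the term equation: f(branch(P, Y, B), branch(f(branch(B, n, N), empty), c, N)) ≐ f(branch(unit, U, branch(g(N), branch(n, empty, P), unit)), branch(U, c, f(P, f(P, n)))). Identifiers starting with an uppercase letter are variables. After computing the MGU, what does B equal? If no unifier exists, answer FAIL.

Decompose f/2: branch(P, Y, B) ≐ branch(unit, U, branch(g(N), branch(n, empty, P), unit)),  branch(f(branch(B, n, N), empty), c, N) ≐ branch(U, c, f(P, f(P, n))).
Decompose branch/3: P ≐ unit,  Y ≐ U,  B ≐ branch(g(N), branch(n, empty, P), unit).
Bind P := unit; substituting into the 2 remaining equations that mention P gives: B ≐ branch(g(N), branch(n, empty, unit), unit),  branch(f(branch(B, n, N), empty), c, N) ≐ branch(U, c, f(unit, f(unit, n))).
Bind Y := U; no other remaining equation mentions Y.
Bind B := branch(g(N), branch(n, empty, unit), unit); substituting into the remaining equation gives: branch(f(branch(branch(g(N), branch(n, empty, unit), unit), n, N), empty), c, N) ≐ branch(U, c, f(unit, f(unit, n))).
Decompose branch/3: f(branch(branch(g(N), branch(n, empty, unit), unit), n, N), empty) ≐ U,  c ≐ c,  N ≐ f(unit, f(unit, n)).
Bind U := f(branch(branch(g(N), branch(n, empty, unit), unit), n, N), empty); no other remaining equation mentions U. Substituting into the earlier binding gives Y := f(branch(branch(g(N), branch(n, empty, unit), unit), n, N), empty).
Delete trivial equation c ≐ c.
Bind N := f(unit, f(unit, n)). Substituting into the earlier bindings gives Y := f(branch(branch(g(f(unit, f(unit, n))), branch(n, empty, unit), unit), n, f(unit, f(unit, n))), empty), B := branch(g(f(unit, f(unit, n))), branch(n, empty, unit), unit), U := f(branch(branch(g(f(unit, f(unit, n))), branch(n, empty, unit), unit), n, f(unit, f(unit, n))), empty).
MGU = { P := unit, Y := f(branch(branch(g(f(unit, f(unit, n))), branch(n, empty, unit), unit), n, f(unit, f(unit, n))), empty), B := branch(g(f(unit, f(unit, n))), branch(n, empty, unit), unit), U := f(branch(branch(g(f(unit, f(unit, n))), branch(n, empty, unit), unit), n, f(unit, f(unit, n))), empty), N := f(unit, f(unit, n)) }, so B := branch(g(f(unit, f(unit, n))), branch(n, empty, unit), unit).

branch(g(f(unit, f(unit, n))), branch(n, empty, unit), unit)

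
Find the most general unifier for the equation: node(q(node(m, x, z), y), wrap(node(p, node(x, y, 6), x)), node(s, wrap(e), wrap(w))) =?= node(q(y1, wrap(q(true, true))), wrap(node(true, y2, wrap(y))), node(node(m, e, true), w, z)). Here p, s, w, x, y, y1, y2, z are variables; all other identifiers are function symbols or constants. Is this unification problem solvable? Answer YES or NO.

Decompose node/3: q(node(m, x, z), y) =?= q(y1, wrap(q(true, true))),  wrap(node(p, node(x, y, 6), x)) =?= wrap(node(true, y2, wrap(y))),  node(s, wrap(e), wrap(w)) =?= node(node(m, e, true), w, z).
Decompose q/2: node(m, x, z) =?= y1,  y =?= wrap(q(true, true)).
Bind y1 := node(m, x, z); no other remaining equation mentions y1.
Bind y := wrap(q(true, true)); substituting into the one remaining equation that mentions y gives: wrap(node(p, node(x, wrap(q(true, true)), 6), x)) =?= wrap(node(true, y2, wrap(wrap(q(true, true))))).
Decompose wrap/1: node(p, node(x, wrap(q(true, true)), 6), x) =?= node(true, y2, wrap(wrap(q(true, true)))).
Decompose node/3: p =?= true,  node(x, wrap(q(true, true)), 6) =?= y2,  x =?= wrap(wrap(q(true, true))).
Bind p := true; no other remaining equation mentions p.
Bind y2 := node(x, wrap(q(true, true)), 6); no other remaining equation mentions y2.
Bind x := wrap(wrap(q(true, true))); no other remaining equation mentions x. Substituting into the earlier bindings gives y1 := node(m, wrap(wrap(q(true, true))), z), y2 := node(wrap(wrap(q(true, true))), wrap(q(true, true)), 6).
Decompose node/3: s =?= node(m, e, true),  wrap(e) =?= w,  wrap(w) =?= z.
Bind s := node(m, e, true); no other remaining equation mentions s.
Bind w := wrap(e); substituting into the remaining equation gives: wrap(wrap(e)) =?= z.
Bind z := wrap(wrap(e)). Substituting into the earlier binding gives y1 := node(m, wrap(wrap(q(true, true))), wrap(wrap(e))).
No equations remain and no clash or occurs-check failure arose, so a unifier exists.

YES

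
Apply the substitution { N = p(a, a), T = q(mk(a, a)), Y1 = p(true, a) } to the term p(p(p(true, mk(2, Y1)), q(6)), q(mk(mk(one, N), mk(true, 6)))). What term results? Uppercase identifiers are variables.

p(p(p(true, mk(2, p(true, a))), q(6)), q(mk(mk(one, p(a, a)), mk(true, 6))))

Replace each occurrence of N with p(a, a).
Replace each occurrence of Y1 with p(true, a).
Result: p(p(p(true, mk(2, p(true, a))), q(6)), q(mk(mk(one, p(a, a)), mk(true, 6)))).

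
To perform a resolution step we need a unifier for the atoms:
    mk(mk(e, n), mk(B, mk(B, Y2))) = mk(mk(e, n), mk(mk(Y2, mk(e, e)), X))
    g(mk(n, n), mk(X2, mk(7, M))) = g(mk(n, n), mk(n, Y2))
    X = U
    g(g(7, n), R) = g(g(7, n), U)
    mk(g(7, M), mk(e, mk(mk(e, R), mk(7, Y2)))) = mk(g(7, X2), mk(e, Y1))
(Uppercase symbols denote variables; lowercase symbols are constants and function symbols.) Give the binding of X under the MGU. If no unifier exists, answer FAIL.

mk(mk(mk(7, n), mk(e, e)), mk(7, n))

Decompose mk/2: mk(e, n) = mk(e, n),  mk(B, mk(B, Y2)) = mk(mk(Y2, mk(e, e)), X).
Delete trivial equation mk(e, n) = mk(e, n).
Decompose mk/2: B = mk(Y2, mk(e, e)),  mk(B, Y2) = X.
Bind B := mk(Y2, mk(e, e)); substituting into the one remaining equation that mentions B gives: mk(mk(Y2, mk(e, e)), Y2) = X.
Bind X := mk(mk(Y2, mk(e, e)), Y2); substituting into the one remaining equation that mentions X gives: mk(mk(Y2, mk(e, e)), Y2) = U.
Decompose g/2: mk(n, n) = mk(n, n),  mk(X2, mk(7, M)) = mk(n, Y2).
Delete trivial equation mk(n, n) = mk(n, n).
Decompose mk/2: X2 = n,  mk(7, M) = Y2.
Bind X2 := n; substituting into the one remaining equation that mentions X2 gives: mk(g(7, M), mk(e, mk(mk(e, R), mk(7, Y2)))) = mk(g(7, n), mk(e, Y1)).
Bind Y2 := mk(7, M); substituting into the 2 remaining equations that mention Y2 gives: mk(mk(mk(7, M), mk(e, e)), mk(7, M)) = U,  mk(g(7, M), mk(e, mk(mk(e, R), mk(7, mk(7, M))))) = mk(g(7, n), mk(e, Y1)). Substituting into the earlier bindings gives B := mk(mk(7, M), mk(e, e)), X := mk(mk(mk(7, M), mk(e, e)), mk(7, M)).
Bind U := mk(mk(mk(7, M), mk(e, e)), mk(7, M)); substituting into the one remaining equation that mentions U gives: g(g(7, n), R) = g(g(7, n), mk(mk(mk(7, M), mk(e, e)), mk(7, M))).
Decompose g/2: g(7, n) = g(7, n),  R = mk(mk(mk(7, M), mk(e, e)), mk(7, M)).
Delete trivial equation g(7, n) = g(7, n).
Bind R := mk(mk(mk(7, M), mk(e, e)), mk(7, M)); substituting into the remaining equation gives: mk(g(7, M), mk(e, mk(mk(e, mk(mk(mk(7, M), mk(e, e)), mk(7, M))), mk(7, mk(7, M))))) = mk(g(7, n), mk(e, Y1)).
Decompose mk/2: g(7, M) = g(7, n),  mk(e, mk(mk(e, mk(mk(mk(7, M), mk(e, e)), mk(7, M))), mk(7, mk(7, M)))) = mk(e, Y1).
Decompose g/2: 7 = 7,  M = n.
Delete trivial equation 7 = 7.
Bind M := n; substituting into the remaining equation gives: mk(e, mk(mk(e, mk(mk(mk(7, n), mk(e, e)), mk(7, n))), mk(7, mk(7, n)))) = mk(e, Y1). Substituting into the earlier bindings gives B := mk(mk(7, n), mk(e, e)), X := mk(mk(mk(7, n), mk(e, e)), mk(7, n)), Y2 := mk(7, n), U := mk(mk(mk(7, n), mk(e, e)), mk(7, n)), R := mk(mk(mk(7, n), mk(e, e)), mk(7, n)).
Decompose mk/2: e = e,  mk(mk(e, mk(mk(mk(7, n), mk(e, e)), mk(7, n))), mk(7, mk(7, n))) = Y1.
Delete trivial equation e = e.
Bind Y1 := mk(mk(e, mk(mk(mk(7, n), mk(e, e)), mk(7, n))), mk(7, mk(7, n))).
MGU = { B := mk(mk(7, n), mk(e, e)), X := mk(mk(mk(7, n), mk(e, e)), mk(7, n)), X2 := n, Y2 := mk(7, n), U := mk(mk(mk(7, n), mk(e, e)), mk(7, n)), R := mk(mk(mk(7, n), mk(e, e)), mk(7, n)), M := n, Y1 := mk(mk(e, mk(mk(mk(7, n), mk(e, e)), mk(7, n))), mk(7, mk(7, n))) }, so X := mk(mk(mk(7, n), mk(e, e)), mk(7, n)).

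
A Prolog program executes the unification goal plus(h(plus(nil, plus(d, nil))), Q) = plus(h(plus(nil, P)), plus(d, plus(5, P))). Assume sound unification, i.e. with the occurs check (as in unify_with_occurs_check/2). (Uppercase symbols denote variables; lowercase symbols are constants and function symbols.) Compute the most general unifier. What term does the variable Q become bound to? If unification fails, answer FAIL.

Decompose plus/2: h(plus(nil, plus(d, nil))) = h(plus(nil, P)),  Q = plus(d, plus(5, P)).
Decompose h/1: plus(nil, plus(d, nil)) = plus(nil, P).
Decompose plus/2: nil = nil,  plus(d, nil) = P.
Delete trivial equation nil = nil.
Bind P := plus(d, nil); substituting into the remaining equation gives: Q = plus(d, plus(5, plus(d, nil))).
Bind Q := plus(d, plus(5, plus(d, nil))).
MGU = { P -> plus(d, nil), Q -> plus(d, plus(5, plus(d, nil))) }, so Q -> plus(d, plus(5, plus(d, nil))).

plus(d, plus(5, plus(d, nil)))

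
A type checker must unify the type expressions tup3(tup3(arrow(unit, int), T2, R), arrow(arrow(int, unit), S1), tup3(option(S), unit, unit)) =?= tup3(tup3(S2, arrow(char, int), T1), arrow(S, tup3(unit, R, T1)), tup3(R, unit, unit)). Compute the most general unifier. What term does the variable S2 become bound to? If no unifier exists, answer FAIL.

arrow(unit, int)

Decompose tup3/3: tup3(arrow(unit, int), T2, R) =?= tup3(S2, arrow(char, int), T1),  arrow(arrow(int, unit), S1) =?= arrow(S, tup3(unit, R, T1)),  tup3(option(S), unit, unit) =?= tup3(R, unit, unit).
Decompose tup3/3: arrow(unit, int) =?= S2,  T2 =?= arrow(char, int),  R =?= T1.
Bind S2 := arrow(unit, int); no other remaining equation mentions S2.
Bind T2 := arrow(char, int); no other remaining equation mentions T2.
Bind R := T1; substituting into the remaining equations gives: arrow(arrow(int, unit), S1) =?= arrow(S, tup3(unit, T1, T1)),  tup3(option(S), unit, unit) =?= tup3(T1, unit, unit).
Decompose arrow/2: arrow(int, unit) =?= S,  S1 =?= tup3(unit, T1, T1).
Bind S := arrow(int, unit); substituting into the one remaining equation that mentions S gives: tup3(option(arrow(int, unit)), unit, unit) =?= tup3(T1, unit, unit).
Bind S1 := tup3(unit, T1, T1); no other remaining equation mentions S1.
Decompose tup3/3: option(arrow(int, unit)) =?= T1,  unit =?= unit,  unit =?= unit.
Bind T1 := option(arrow(int, unit)); no other remaining equation mentions T1. Substituting into the earlier bindings gives R := option(arrow(int, unit)), S1 := tup3(unit, option(arrow(int, unit)), option(arrow(int, unit))).
Delete trivial equation unit =?= unit.
Delete trivial equation unit =?= unit.
MGU = { S2 ↦ arrow(unit, int), T2 ↦ arrow(char, int), R ↦ option(arrow(int, unit)), S ↦ arrow(int, unit), S1 ↦ tup3(unit, option(arrow(int, unit)), option(arrow(int, unit))), T1 ↦ option(arrow(int, unit)) }, so S2 ↦ arrow(unit, int).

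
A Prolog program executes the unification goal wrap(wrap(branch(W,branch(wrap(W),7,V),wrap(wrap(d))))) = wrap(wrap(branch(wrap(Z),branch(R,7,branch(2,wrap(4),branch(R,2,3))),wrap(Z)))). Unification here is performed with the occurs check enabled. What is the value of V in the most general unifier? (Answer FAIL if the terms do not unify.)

Decompose wrap/1: wrap(branch(W,branch(wrap(W),7,V),wrap(wrap(d)))) = wrap(branch(wrap(Z),branch(R,7,branch(2,wrap(4),branch(R,2,3))),wrap(Z))).
Decompose wrap/1: branch(W,branch(wrap(W),7,V),wrap(wrap(d))) = branch(wrap(Z),branch(R,7,branch(2,wrap(4),branch(R,2,3))),wrap(Z)).
Decompose branch/3: W = wrap(Z),  branch(wrap(W),7,V) = branch(R,7,branch(2,wrap(4),branch(R,2,3))),  wrap(wrap(d)) = wrap(Z).
Bind W := wrap(Z); substituting into the one remaining equation that mentions W gives: branch(wrap(wrap(Z)),7,V) = branch(R,7,branch(2,wrap(4),branch(R,2,3))).
Decompose branch/3: wrap(wrap(Z)) = R,  7 = 7,  V = branch(2,wrap(4),branch(R,2,3)).
Bind R := wrap(wrap(Z)); substituting into the one remaining equation that mentions R gives: V = branch(2,wrap(4),branch(wrap(wrap(Z)),2,3)).
Delete trivial equation 7 = 7.
Bind V := branch(2,wrap(4),branch(wrap(wrap(Z)),2,3)); no other remaining equation mentions V.
Decompose wrap/1: wrap(d) = Z.
Bind Z := wrap(d). Substituting into the earlier bindings gives W := wrap(wrap(d)), R := wrap(wrap(wrap(d))), V := branch(2,wrap(4),branch(wrap(wrap(wrap(d))),2,3)).
MGU = { W -> wrap(wrap(d)), R -> wrap(wrap(wrap(d))), V -> branch(2,wrap(4),branch(wrap(wrap(wrap(d))),2,3)), Z -> wrap(d) }, so V -> branch(2,wrap(4),branch(wrap(wrap(wrap(d))),2,3)).

branch(2,wrap(4),branch(wrap(wrap(wrap(d))),2,3))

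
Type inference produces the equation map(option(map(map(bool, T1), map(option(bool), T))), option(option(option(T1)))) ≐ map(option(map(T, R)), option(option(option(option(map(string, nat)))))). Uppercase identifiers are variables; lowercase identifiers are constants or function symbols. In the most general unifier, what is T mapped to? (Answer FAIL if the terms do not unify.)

map(bool, option(map(string, nat)))

Decompose map/2: option(map(map(bool, T1), map(option(bool), T))) ≐ option(map(T, R)),  option(option(option(T1))) ≐ option(option(option(option(map(string, nat))))).
Decompose option/1: map(map(bool, T1), map(option(bool), T)) ≐ map(T, R).
Decompose map/2: map(bool, T1) ≐ T,  map(option(bool), T) ≐ R.
Bind T := map(bool, T1); substituting into the one remaining equation that mentions T gives: map(option(bool), map(bool, T1)) ≐ R.
Bind R := map(option(bool), map(bool, T1)); no other remaining equation mentions R.
Decompose option/1: option(option(T1)) ≐ option(option(option(map(string, nat)))).
Decompose option/1: option(T1) ≐ option(option(map(string, nat))).
Decompose option/1: T1 ≐ option(map(string, nat)).
Bind T1 := option(map(string, nat)). Substituting into the earlier bindings gives T := map(bool, option(map(string, nat))), R := map(option(bool), map(bool, option(map(string, nat)))).
MGU = { T ↦ map(bool, option(map(string, nat))), R ↦ map(option(bool), map(bool, option(map(string, nat)))), T1 ↦ option(map(string, nat)) }, so T ↦ map(bool, option(map(string, nat))).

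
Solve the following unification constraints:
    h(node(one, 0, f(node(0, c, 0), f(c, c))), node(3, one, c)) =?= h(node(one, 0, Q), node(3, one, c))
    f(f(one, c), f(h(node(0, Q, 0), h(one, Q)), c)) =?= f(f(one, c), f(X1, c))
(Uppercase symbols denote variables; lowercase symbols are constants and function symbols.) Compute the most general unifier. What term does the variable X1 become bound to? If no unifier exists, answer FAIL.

h(node(0, f(node(0, c, 0), f(c, c)), 0), h(one, f(node(0, c, 0), f(c, c))))

Decompose h/2: node(one, 0, f(node(0, c, 0), f(c, c))) =?= node(one, 0, Q),  node(3, one, c) =?= node(3, one, c).
Decompose node/3: one =?= one,  0 =?= 0,  f(node(0, c, 0), f(c, c)) =?= Q.
Delete trivial equation one =?= one.
Delete trivial equation 0 =?= 0.
Bind Q := f(node(0, c, 0), f(c, c)); substituting into the one remaining equation that mentions Q gives: f(f(one, c), f(h(node(0, f(node(0, c, 0), f(c, c)), 0), h(one, f(node(0, c, 0), f(c, c)))), c)) =?= f(f(one, c), f(X1, c)).
Delete trivial equation node(3, one, c) =?= node(3, one, c).
Decompose f/2: f(one, c) =?= f(one, c),  f(h(node(0, f(node(0, c, 0), f(c, c)), 0), h(one, f(node(0, c, 0), f(c, c)))), c) =?= f(X1, c).
Delete trivial equation f(one, c) =?= f(one, c).
Decompose f/2: h(node(0, f(node(0, c, 0), f(c, c)), 0), h(one, f(node(0, c, 0), f(c, c)))) =?= X1,  c =?= c.
Bind X1 := h(node(0, f(node(0, c, 0), f(c, c)), 0), h(one, f(node(0, c, 0), f(c, c)))); no other remaining equation mentions X1.
Delete trivial equation c =?= c.
MGU = { Q ↦ f(node(0, c, 0), f(c, c)), X1 ↦ h(node(0, f(node(0, c, 0), f(c, c)), 0), h(one, f(node(0, c, 0), f(c, c)))) }, so X1 ↦ h(node(0, f(node(0, c, 0), f(c, c)), 0), h(one, f(node(0, c, 0), f(c, c)))).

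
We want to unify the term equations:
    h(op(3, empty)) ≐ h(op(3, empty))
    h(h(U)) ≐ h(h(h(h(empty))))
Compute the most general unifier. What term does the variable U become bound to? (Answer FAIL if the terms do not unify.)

h(h(empty))

Delete trivial equation h(op(3, empty)) ≐ h(op(3, empty)).
Decompose h/1: h(U) ≐ h(h(h(empty))).
Decompose h/1: U ≐ h(h(empty)).
Bind U := h(h(empty)).
MGU = { U ↦ h(h(empty)) }, so U ↦ h(h(empty)).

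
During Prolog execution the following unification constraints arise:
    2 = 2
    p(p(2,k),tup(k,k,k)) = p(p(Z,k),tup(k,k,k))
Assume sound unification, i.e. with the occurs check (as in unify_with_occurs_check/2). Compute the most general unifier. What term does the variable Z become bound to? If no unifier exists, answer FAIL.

Delete trivial equation 2 = 2.
Decompose p/2: p(2,k) = p(Z,k),  tup(k,k,k) = tup(k,k,k).
Decompose p/2: 2 = Z,  k = k.
Bind Z := 2; no other remaining equation mentions Z.
Delete trivial equation k = k.
Delete trivial equation tup(k,k,k) = tup(k,k,k).
MGU = { Z -> 2 }, so Z -> 2.

2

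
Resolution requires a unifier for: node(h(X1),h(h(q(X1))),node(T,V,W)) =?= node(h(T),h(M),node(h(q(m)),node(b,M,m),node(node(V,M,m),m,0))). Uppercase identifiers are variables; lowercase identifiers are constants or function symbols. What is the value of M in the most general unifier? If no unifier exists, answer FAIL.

Decompose node/3: h(X1) =?= h(T),  h(h(q(X1))) =?= h(M),  node(T,V,W) =?= node(h(q(m)),node(b,M,m),node(node(V,M,m),m,0)).
Decompose h/1: X1 =?= T.
Bind X1 := T; substituting into the one remaining equation that mentions X1 gives: h(h(q(T))) =?= h(M).
Decompose h/1: h(q(T)) =?= M.
Bind M := h(q(T)); substituting into the remaining equation gives: node(T,V,W) =?= node(h(q(m)),node(b,h(q(T)),m),node(node(V,h(q(T)),m),m,0)).
Decompose node/3: T =?= h(q(m)),  V =?= node(b,h(q(T)),m),  W =?= node(node(V,h(q(T)),m),m,0).
Bind T := h(q(m)); substituting into the remaining equations gives: V =?= node(b,h(q(h(q(m)))),m),  W =?= node(node(V,h(q(h(q(m)))),m),m,0). Substituting into the earlier bindings gives X1 := h(q(m)), M := h(q(h(q(m)))).
Bind V := node(b,h(q(h(q(m)))),m); substituting into the remaining equation gives: W =?= node(node(node(b,h(q(h(q(m)))),m),h(q(h(q(m)))),m),m,0).
Bind W := node(node(node(b,h(q(h(q(m)))),m),h(q(h(q(m)))),m),m,0).
MGU = { X1 -> h(q(m)), M -> h(q(h(q(m)))), T -> h(q(m)), V -> node(b,h(q(h(q(m)))),m), W -> node(node(node(b,h(q(h(q(m)))),m),h(q(h(q(m)))),m),m,0) }, so M -> h(q(h(q(m)))).

h(q(h(q(m))))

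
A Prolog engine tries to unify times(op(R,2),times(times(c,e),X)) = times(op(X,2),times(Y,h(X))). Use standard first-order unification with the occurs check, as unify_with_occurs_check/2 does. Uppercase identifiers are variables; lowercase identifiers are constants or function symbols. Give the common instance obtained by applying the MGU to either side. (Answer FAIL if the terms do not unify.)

FAIL

Decompose times/2: op(R,2) = op(X,2),  times(times(c,e),X) = times(Y,h(X)).
Decompose op/2: R = X,  2 = 2.
Bind R := X; no other remaining equation mentions R.
Delete trivial equation 2 = 2.
Decompose times/2: times(c,e) = Y,  X = h(X).
Bind Y := times(c,e); no other remaining equation mentions Y.
Occurs check fails: X occurs in h(X); the equation X = h(X) has no finite solution.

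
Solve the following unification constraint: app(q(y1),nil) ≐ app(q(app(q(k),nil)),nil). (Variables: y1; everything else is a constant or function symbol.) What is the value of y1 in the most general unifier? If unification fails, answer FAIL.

app(q(k),nil)

Decompose app/2: q(y1) ≐ q(app(q(k),nil)),  nil ≐ nil.
Decompose q/1: y1 ≐ app(q(k),nil).
Bind y1 := app(q(k),nil); no other remaining equation mentions y1.
Delete trivial equation nil ≐ nil.
MGU = { y1 := app(q(k),nil) }, so y1 := app(q(k),nil).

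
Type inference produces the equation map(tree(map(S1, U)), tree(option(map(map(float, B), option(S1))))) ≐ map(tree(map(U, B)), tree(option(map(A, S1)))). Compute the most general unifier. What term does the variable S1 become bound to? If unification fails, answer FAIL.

FAIL

Decompose map/2: tree(map(S1, U)) ≐ tree(map(U, B)),  tree(option(map(map(float, B), option(S1)))) ≐ tree(option(map(A, S1))).
Decompose tree/1: map(S1, U) ≐ map(U, B).
Decompose map/2: S1 ≐ U,  U ≐ B.
Bind S1 := U; substituting into the one remaining equation that mentions S1 gives: tree(option(map(map(float, B), option(U)))) ≐ tree(option(map(A, U))).
Bind U := B; substituting into the remaining equation gives: tree(option(map(map(float, B), option(B)))) ≐ tree(option(map(A, B))). Substituting into the earlier binding gives S1 := B.
Decompose tree/1: option(map(map(float, B), option(B))) ≐ option(map(A, B)).
Decompose option/1: map(map(float, B), option(B)) ≐ map(A, B).
Decompose map/2: map(float, B) ≐ A,  option(B) ≐ B.
Bind A := map(float, B); no other remaining equation mentions A.
Occurs check fails: B occurs in option(B); the equation B ≐ option(B) has no finite solution.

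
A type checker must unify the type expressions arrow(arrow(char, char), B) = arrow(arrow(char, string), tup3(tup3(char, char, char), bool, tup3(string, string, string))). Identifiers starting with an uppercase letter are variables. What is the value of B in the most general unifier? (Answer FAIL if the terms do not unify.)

Decompose arrow/2: arrow(char, char) = arrow(char, string),  B = tup3(tup3(char, char, char), bool, tup3(string, string, string)).
Decompose arrow/2: char = char,  char = string.
Delete trivial equation char = char.
Clash: constants char and string differ; no unifier exists.

FAIL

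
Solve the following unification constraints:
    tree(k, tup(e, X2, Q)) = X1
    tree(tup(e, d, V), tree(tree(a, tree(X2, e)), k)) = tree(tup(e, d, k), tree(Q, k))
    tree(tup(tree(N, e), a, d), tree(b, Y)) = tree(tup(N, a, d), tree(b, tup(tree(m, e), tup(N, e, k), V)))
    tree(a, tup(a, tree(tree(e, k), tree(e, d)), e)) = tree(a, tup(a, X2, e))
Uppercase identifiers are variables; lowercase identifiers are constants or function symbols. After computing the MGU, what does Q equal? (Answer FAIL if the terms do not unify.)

Bind X1 := tree(k, tup(e, X2, Q)); no other remaining equation mentions X1.
Decompose tree/2: tup(e, d, V) = tup(e, d, k),  tree(tree(a, tree(X2, e)), k) = tree(Q, k).
Decompose tup/3: e = e,  d = d,  V = k.
Delete trivial equation e = e.
Delete trivial equation d = d.
Bind V := k; substituting into the one remaining equation that mentions V gives: tree(tup(tree(N, e), a, d), tree(b, Y)) = tree(tup(N, a, d), tree(b, tup(tree(m, e), tup(N, e, k), k))).
Decompose tree/2: tree(a, tree(X2, e)) = Q,  k = k.
Bind Q := tree(a, tree(X2, e)); no other remaining equation mentions Q. Substituting into the earlier binding gives X1 := tree(k, tup(e, X2, tree(a, tree(X2, e)))).
Delete trivial equation k = k.
Decompose tree/2: tup(tree(N, e), a, d) = tup(N, a, d),  tree(b, Y) = tree(b, tup(tree(m, e), tup(N, e, k), k)).
Decompose tup/3: tree(N, e) = N,  a = a,  d = d.
Occurs check fails: N occurs in tree(N, e); the equation N = tree(N, e) has no finite solution.

FAIL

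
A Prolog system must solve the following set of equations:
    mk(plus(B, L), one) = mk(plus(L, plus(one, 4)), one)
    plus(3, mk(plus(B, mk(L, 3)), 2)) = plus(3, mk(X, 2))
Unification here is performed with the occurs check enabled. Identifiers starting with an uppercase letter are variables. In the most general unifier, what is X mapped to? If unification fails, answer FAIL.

Decompose mk/2: plus(B, L) = plus(L, plus(one, 4)),  one = one.
Decompose plus/2: B = L,  L = plus(one, 4).
Bind B := L; substituting into the one remaining equation that mentions B gives: plus(3, mk(plus(L, mk(L, 3)), 2)) = plus(3, mk(X, 2)).
Bind L := plus(one, 4); substituting into the one remaining equation that mentions L gives: plus(3, mk(plus(plus(one, 4), mk(plus(one, 4), 3)), 2)) = plus(3, mk(X, 2)). Substituting into the earlier binding gives B := plus(one, 4).
Delete trivial equation one = one.
Decompose plus/2: 3 = 3,  mk(plus(plus(one, 4), mk(plus(one, 4), 3)), 2) = mk(X, 2).
Delete trivial equation 3 = 3.
Decompose mk/2: plus(plus(one, 4), mk(plus(one, 4), 3)) = X,  2 = 2.
Bind X := plus(plus(one, 4), mk(plus(one, 4), 3)); no other remaining equation mentions X.
Delete trivial equation 2 = 2.
MGU = { B = plus(one, 4), L = plus(one, 4), X = plus(plus(one, 4), mk(plus(one, 4), 3)) }, so X = plus(plus(one, 4), mk(plus(one, 4), 3)).

plus(plus(one, 4), mk(plus(one, 4), 3))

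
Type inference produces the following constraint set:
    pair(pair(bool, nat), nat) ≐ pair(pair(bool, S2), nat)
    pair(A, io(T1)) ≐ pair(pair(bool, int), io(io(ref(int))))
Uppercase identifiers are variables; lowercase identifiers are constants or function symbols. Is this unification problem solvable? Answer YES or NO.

YES

Decompose pair/2: pair(bool, nat) ≐ pair(bool, S2),  nat ≐ nat.
Decompose pair/2: bool ≐ bool,  nat ≐ S2.
Delete trivial equation bool ≐ bool.
Bind S2 := nat; no other remaining equation mentions S2.
Delete trivial equation nat ≐ nat.
Decompose pair/2: A ≐ pair(bool, int),  io(T1) ≐ io(io(ref(int))).
Bind A := pair(bool, int); no other remaining equation mentions A.
Decompose io/1: T1 ≐ io(ref(int)).
Bind T1 := io(ref(int)).
No equations remain and no clash or occurs-check failure arose, so a unifier exists.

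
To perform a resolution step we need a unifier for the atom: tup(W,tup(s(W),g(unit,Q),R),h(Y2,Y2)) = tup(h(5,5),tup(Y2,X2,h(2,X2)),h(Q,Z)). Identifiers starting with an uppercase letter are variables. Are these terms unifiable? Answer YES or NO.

Decompose tup/3: W = h(5,5),  tup(s(W),g(unit,Q),R) = tup(Y2,X2,h(2,X2)),  h(Y2,Y2) = h(Q,Z).
Bind W := h(5,5); substituting into the one remaining equation that mentions W gives: tup(s(h(5,5)),g(unit,Q),R) = tup(Y2,X2,h(2,X2)).
Decompose tup/3: s(h(5,5)) = Y2,  g(unit,Q) = X2,  R = h(2,X2).
Bind Y2 := s(h(5,5)); substituting into the one remaining equation that mentions Y2 gives: h(s(h(5,5)),s(h(5,5))) = h(Q,Z).
Bind X2 := g(unit,Q); substituting into the one remaining equation that mentions X2 gives: R = h(2,g(unit,Q)).
Bind R := h(2,g(unit,Q)); no other remaining equation mentions R.
Decompose h/2: s(h(5,5)) = Q,  s(h(5,5)) = Z.
Bind Q := s(h(5,5)); no other remaining equation mentions Q. Substituting into the earlier bindings gives X2 := g(unit,s(h(5,5))), R := h(2,g(unit,s(h(5,5)))).
Bind Z := s(h(5,5)).
No equations remain and no clash or occurs-check failure arose, so a unifier exists.

YES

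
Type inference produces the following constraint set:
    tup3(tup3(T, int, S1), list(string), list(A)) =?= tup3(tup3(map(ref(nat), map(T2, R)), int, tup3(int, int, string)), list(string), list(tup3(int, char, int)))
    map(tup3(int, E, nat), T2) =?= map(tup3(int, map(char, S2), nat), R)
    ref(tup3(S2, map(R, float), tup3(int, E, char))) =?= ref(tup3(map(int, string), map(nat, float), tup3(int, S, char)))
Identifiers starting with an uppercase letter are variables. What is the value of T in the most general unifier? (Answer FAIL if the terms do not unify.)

Decompose tup3/3: tup3(T, int, S1) =?= tup3(map(ref(nat), map(T2, R)), int, tup3(int, int, string)),  list(string) =?= list(string),  list(A) =?= list(tup3(int, char, int)).
Decompose tup3/3: T =?= map(ref(nat), map(T2, R)),  int =?= int,  S1 =?= tup3(int, int, string).
Bind T := map(ref(nat), map(T2, R)); no other remaining equation mentions T.
Delete trivial equation int =?= int.
Bind S1 := tup3(int, int, string); no other remaining equation mentions S1.
Delete trivial equation list(string) =?= list(string).
Decompose list/1: A =?= tup3(int, char, int).
Bind A := tup3(int, char, int); no other remaining equation mentions A.
Decompose map/2: tup3(int, E, nat) =?= tup3(int, map(char, S2), nat),  T2 =?= R.
Decompose tup3/3: int =?= int,  E =?= map(char, S2),  nat =?= nat.
Delete trivial equation int =?= int.
Bind E := map(char, S2); substituting into the one remaining equation that mentions E gives: ref(tup3(S2, map(R, float), tup3(int, map(char, S2), char))) =?= ref(tup3(map(int, string), map(nat, float), tup3(int, S, char))).
Delete trivial equation nat =?= nat.
Bind T2 := R; no other remaining equation mentions T2. Substituting into the earlier binding gives T := map(ref(nat), map(R, R)).
Decompose ref/1: tup3(S2, map(R, float), tup3(int, map(char, S2), char)) =?= tup3(map(int, string), map(nat, float), tup3(int, S, char)).
Decompose tup3/3: S2 =?= map(int, string),  map(R, float) =?= map(nat, float),  tup3(int, map(char, S2), char) =?= tup3(int, S, char).
Bind S2 := map(int, string); substituting into the one remaining equation that mentions S2 gives: tup3(int, map(char, map(int, string)), char) =?= tup3(int, S, char). Substituting into the earlier binding gives E := map(char, map(int, string)).
Decompose map/2: R =?= nat,  float =?= float.
Bind R := nat; no other remaining equation mentions R. Substituting into the earlier bindings gives T := map(ref(nat), map(nat, nat)), T2 := nat.
Delete trivial equation float =?= float.
Decompose tup3/3: int =?= int,  map(char, map(int, string)) =?= S,  char =?= char.
Delete trivial equation int =?= int.
Bind S := map(char, map(int, string)); no other remaining equation mentions S.
Delete trivial equation char =?= char.
MGU = { T ↦ map(ref(nat), map(nat, nat)), S1 ↦ tup3(int, int, string), A ↦ tup3(int, char, int), E ↦ map(char, map(int, string)), T2 ↦ nat, S2 ↦ map(int, string), R ↦ nat, S ↦ map(char, map(int, string)) }, so T ↦ map(ref(nat), map(nat, nat)).

map(ref(nat), map(nat, nat))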